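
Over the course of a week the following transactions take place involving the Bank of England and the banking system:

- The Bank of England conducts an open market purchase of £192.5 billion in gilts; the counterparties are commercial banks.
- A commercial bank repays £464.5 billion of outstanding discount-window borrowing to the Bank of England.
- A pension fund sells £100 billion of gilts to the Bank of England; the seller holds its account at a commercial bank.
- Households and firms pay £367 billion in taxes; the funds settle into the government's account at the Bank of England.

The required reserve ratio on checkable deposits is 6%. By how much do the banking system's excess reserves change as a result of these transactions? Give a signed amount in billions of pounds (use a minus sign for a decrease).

-£522.98 billion

OMO purchase (from banks) £192.5 billion: reserves +£192.5B, deposits 0.
Discount-window repayment £464.5 billion: reserves −£464.5B, deposits 0.
Asset purchase (from non-banks) £100 billion: reserves +£100B, deposits +£100B.
Government account inflow £367 billion: reserves −£367B, deposits −£367B.
Totals: Δreserves = −£539B, Δdeposits = −£267B.
Δrequired reserves = 6% × −£267B = −£16.02B.
Δexcess reserves = Δreserves − Δrequired = −£539B − (−£16.02B) = -£522.98 billion.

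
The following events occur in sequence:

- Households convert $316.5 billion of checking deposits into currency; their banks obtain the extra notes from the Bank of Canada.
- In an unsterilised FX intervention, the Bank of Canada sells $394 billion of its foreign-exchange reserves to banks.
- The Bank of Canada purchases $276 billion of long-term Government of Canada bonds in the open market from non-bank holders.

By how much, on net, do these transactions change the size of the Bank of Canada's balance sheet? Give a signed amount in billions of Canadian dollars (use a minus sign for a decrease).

-$118 billion

Currency withdrawal $316.5 billion: only the composition of liabilities changes → 0.
FX sale $394 billion: a Bank of Canada asset is shed → −$394B.
Asset purchase (from non-banks) $276 billion: a Bank of Canada asset is acquired → +$276B.
Net: 0 − 394 + 276 = -$118 billion.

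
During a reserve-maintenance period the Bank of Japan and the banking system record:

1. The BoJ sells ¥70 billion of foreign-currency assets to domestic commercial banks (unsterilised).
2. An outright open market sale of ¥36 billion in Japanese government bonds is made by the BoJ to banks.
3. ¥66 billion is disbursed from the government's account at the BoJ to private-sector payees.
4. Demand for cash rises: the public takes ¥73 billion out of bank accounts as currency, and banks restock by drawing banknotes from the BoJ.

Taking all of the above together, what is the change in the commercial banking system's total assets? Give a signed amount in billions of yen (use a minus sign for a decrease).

BoJ balance sheet:
  Assets:      Securities −¥36B, Foreign assets −¥70B
  Liabilities: Bank reserves −¥113B, Currency in circulation +¥73B, Government deposits −¥66B
Commercial banking system:
  Assets:      Reserves at CB −¥113B, Securities +¥36B, Foreign assets +¥70B
  Liabilities: Checkable deposits −¥7B
Change in total bank assets = -¥7 billion.

-¥7 billion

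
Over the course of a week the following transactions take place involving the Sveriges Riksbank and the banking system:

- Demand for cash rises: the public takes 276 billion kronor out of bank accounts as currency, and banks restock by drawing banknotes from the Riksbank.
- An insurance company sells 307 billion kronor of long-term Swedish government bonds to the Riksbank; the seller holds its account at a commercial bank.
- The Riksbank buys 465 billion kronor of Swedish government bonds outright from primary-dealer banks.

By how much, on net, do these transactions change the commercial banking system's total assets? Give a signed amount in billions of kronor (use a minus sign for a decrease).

+31 billion

Currency withdrawal 276 billion kronor: bank balance sheets shrink → −276B.
Asset purchase (from non-banks) 307 billion kronor: bank balance sheets expand → +307B.
OMO purchase (from banks) 465 billion kronor: just an asset swap on bank balance sheets → 0.
Net: −276 + 307 + 0 = +31 billion.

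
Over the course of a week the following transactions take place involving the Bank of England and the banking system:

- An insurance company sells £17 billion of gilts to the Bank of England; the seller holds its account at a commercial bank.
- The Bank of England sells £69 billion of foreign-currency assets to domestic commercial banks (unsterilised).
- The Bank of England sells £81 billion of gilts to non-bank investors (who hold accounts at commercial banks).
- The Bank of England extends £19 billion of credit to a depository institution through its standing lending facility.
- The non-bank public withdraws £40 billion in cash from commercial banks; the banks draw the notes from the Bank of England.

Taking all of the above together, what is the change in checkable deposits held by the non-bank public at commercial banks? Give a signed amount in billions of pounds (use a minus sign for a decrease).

-£104 billion

Asset purchase (from non-banks) £17 billion: non-bank counterparties' bank balances rise → +£17B.
FX sale £69 billion: the counterparty is a bank, so public deposits are unchanged → 0.
Asset sale (to non-banks) £81 billion: non-bank counterparties' bank balances fall → −£81B.
Discount-window loan £19 billion: the counterparty is a bank, so public deposits are unchanged → 0.
Currency withdrawal £40 billion: non-bank counterparties' bank balances fall → −£40B.
Net: 17 + 0 − 81 + 0 − 40 = -£104 billion.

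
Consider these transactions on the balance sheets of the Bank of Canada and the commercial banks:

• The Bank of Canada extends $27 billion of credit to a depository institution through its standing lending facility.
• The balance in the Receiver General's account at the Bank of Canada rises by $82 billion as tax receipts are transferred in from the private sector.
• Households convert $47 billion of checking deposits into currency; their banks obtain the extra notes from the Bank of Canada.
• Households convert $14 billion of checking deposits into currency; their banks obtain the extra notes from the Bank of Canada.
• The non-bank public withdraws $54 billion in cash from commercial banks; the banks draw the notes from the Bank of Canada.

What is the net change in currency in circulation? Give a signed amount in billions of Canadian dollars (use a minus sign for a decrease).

Bank of Canada balance sheet:
  Assets:      Loans to banks +$27B
  Liabilities: Bank reserves −$170B, Currency in circulation +$115B, Government deposits +$82B
Commercial banking system:
  Assets:      Reserves at CB −$170B
  Liabilities: Checkable deposits −$197B, Borrowings from CB +$27B
So the change in currency in circulation is +$115 billion.

+$115 billion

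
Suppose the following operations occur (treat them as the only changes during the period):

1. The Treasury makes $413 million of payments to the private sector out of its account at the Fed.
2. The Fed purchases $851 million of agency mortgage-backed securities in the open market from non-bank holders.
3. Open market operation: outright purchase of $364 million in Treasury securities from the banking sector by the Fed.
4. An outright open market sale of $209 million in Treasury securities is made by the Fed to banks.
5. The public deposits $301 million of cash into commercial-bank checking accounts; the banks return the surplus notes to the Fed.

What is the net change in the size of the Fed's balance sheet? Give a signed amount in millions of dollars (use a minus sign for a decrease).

+$1006 million

Fed balance sheet:
  Assets:      Securities +$1006M
  Liabilities: Bank reserves +$1720M, Currency in circulation −$301M, Government deposits −$413M
Change in total Fed assets = +$1006 million.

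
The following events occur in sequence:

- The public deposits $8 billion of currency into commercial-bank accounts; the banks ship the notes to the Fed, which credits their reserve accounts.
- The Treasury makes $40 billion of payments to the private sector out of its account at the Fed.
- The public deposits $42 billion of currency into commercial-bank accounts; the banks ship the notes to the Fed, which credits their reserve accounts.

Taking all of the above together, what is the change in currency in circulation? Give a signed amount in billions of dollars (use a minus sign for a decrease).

-$50 billion

Fed balance sheet:
  Assets:      no change
  Liabilities: Bank reserves +$90B, Currency in circulation −$50B, Government deposits −$40B
So the change in currency in circulation is -$50 billion.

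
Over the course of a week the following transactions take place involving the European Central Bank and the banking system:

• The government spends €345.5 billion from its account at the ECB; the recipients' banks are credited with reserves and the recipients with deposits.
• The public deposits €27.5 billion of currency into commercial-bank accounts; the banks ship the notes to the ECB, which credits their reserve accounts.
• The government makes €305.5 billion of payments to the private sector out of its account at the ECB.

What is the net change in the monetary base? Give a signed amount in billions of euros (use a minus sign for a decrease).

+€651 billion

Government spending €345.5 billion: a non-base liability converts back to reserves → +€345.5B.
Currency deposit €27.5 billion: just a shift between currency and reserves — both are base money → 0.
Government spending €305.5 billion: a non-base liability converts back to reserves → +€305.5B.
Net: 345.5 + 0 + 305.5 = +€651 billion.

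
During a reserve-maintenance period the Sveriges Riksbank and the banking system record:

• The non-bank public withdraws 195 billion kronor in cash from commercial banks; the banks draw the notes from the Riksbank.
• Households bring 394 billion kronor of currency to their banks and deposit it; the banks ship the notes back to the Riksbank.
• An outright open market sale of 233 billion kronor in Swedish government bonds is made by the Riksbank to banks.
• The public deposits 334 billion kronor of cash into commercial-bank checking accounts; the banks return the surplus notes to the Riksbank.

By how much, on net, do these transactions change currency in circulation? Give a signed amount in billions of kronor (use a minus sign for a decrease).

Currency withdrawal 195 billion kronor: notes leave the central bank → +195B.
Currency deposit 394 billion kronor: notes return to the central bank → −394B.
OMO sale (to banks) 233 billion kronor: no currency enters or leaves circulation → 0.
Currency deposit 334 billion kronor: notes return to the central bank → −334B.
Net: 195 − 394 + 0 − 334 = -533 billion.

-533 billion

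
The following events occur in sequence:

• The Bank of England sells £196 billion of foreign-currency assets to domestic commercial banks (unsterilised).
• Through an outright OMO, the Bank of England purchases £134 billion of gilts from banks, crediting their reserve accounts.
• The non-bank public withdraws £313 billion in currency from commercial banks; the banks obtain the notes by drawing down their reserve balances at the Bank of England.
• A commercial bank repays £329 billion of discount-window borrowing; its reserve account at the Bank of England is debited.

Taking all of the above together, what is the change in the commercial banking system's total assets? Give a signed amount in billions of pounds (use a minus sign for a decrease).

-£642 billion

Bank of England balance sheet:
  Assets:      Securities +£134B, Loans to banks −£329B, Foreign assets −£196B
  Liabilities: Bank reserves −£704B, Currency in circulation +£313B
Commercial banking system:
  Assets:      Reserves at CB −£704B, Securities −£134B, Foreign assets +£196B
  Liabilities: Checkable deposits −£313B, Borrowings from CB −£329B
Change in total bank assets = -£642 billion.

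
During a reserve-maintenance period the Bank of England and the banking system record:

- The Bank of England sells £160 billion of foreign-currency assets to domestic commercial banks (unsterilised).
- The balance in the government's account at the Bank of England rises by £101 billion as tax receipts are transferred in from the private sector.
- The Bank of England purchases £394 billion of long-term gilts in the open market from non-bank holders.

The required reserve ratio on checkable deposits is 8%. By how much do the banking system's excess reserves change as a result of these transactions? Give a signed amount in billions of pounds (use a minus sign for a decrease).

+£109.56 billion

FX sale £160 billion: reserves −£160B, deposits 0.
Government account inflow £101 billion: reserves −£101B, deposits −£101B.
Asset purchase (from non-banks) £394 billion: reserves +£394B, deposits +£394B.
Totals: Δreserves = +£133B, Δdeposits = +£293B.
Δrequired reserves = 8% × +£293B = +£23.44B.
Δexcess reserves = Δreserves − Δrequired = +£133B − (+£23.44B) = +£109.56 billion.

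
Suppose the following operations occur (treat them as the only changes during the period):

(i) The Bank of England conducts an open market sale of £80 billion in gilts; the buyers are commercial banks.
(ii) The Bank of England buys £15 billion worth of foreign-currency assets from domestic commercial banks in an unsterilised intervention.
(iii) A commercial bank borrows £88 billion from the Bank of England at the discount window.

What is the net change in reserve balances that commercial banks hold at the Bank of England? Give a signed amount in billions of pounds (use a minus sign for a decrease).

+£23 billion

OMO sale (to banks) £80 billion: the buying banks pay out of their reserve balances → −£80B.
FX purchase £15 billion: the Bank of England pays by crediting reserve accounts → +£15B.
Discount-window loan £88 billion: the loan is credited to the bank's reserve account → +£88B.
Net: −80 + 15 + 88 = +£23 billion.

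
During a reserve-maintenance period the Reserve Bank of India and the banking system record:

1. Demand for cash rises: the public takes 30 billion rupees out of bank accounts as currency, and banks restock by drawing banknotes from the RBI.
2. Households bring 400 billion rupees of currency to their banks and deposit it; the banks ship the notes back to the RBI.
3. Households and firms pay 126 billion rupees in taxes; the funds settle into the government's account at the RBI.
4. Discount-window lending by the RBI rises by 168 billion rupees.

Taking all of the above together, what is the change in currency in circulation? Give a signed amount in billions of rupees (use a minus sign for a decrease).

-370 billion

Currency withdrawal 30 billion rupees: notes leave the central bank → +30B.
Currency deposit 400 billion rupees: notes return to the central bank → −400B.
Government account inflow 126 billion rupees: no currency enters or leaves circulation → 0.
Discount-window loan 168 billion rupees: no currency enters or leaves circulation → 0.
Net: 30 − 400 + 0 + 0 = -370 billion.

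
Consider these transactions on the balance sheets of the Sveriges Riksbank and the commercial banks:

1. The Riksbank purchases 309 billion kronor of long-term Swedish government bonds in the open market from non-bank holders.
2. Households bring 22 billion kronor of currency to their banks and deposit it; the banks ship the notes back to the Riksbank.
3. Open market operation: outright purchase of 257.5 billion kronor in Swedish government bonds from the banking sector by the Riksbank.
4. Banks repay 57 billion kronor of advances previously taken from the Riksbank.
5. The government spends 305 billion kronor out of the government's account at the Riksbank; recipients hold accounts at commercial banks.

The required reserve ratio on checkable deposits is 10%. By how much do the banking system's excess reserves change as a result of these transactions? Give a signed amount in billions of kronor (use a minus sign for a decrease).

Asset purchase (from non-banks) 309 billion kronor: reserves +309B, deposits +309B.
Currency deposit 22 billion kronor: reserves +22B, deposits +22B.
OMO purchase (from banks) 257.5 billion kronor: reserves +257.5B, deposits 0.
Discount-window repayment 57 billion kronor: reserves −57B, deposits 0.
Government spending 305 billion kronor: reserves +305B, deposits +305B.
Totals: Δreserves = +836.5B, Δdeposits = +636B.
Δrequired reserves = 10% × +636B = +63.6B.
Δexcess reserves = Δreserves − Δrequired = +836.5B − (+63.6B) = +772.9 billion.

+772.9 billion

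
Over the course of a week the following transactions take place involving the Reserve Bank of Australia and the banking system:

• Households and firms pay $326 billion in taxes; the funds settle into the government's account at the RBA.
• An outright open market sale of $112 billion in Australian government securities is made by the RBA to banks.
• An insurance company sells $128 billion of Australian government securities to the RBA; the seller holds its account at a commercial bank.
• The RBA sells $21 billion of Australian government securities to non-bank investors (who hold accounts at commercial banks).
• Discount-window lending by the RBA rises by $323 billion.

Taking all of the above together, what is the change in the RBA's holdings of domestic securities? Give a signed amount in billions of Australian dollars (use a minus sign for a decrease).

-$5 billion

Government account inflow $326 billion: the RBA's securities portfolio is untouched → 0.
OMO sale (to banks) $112 billion: securities removed from the RBA's portfolio → −$112B.
Asset purchase (from non-banks) $128 billion: securities added to the RBA's portfolio → +$128B.
Asset sale (to non-banks) $21 billion: securities removed from the RBA's portfolio → −$21B.
Discount-window loan $323 billion: the RBA's securities portfolio is untouched → 0.
Net: 0 − 112 + 128 − 21 + 0 = -$5 billion.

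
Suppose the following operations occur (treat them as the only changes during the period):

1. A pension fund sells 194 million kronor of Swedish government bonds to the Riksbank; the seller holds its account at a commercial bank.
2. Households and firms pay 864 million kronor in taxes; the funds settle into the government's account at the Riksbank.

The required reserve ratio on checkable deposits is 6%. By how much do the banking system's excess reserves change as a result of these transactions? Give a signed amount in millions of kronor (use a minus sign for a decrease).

-629.8 million

Asset purchase (from non-banks) 194 million kronor: reserves +194M, deposits +194M.
Government account inflow 864 million kronor: reserves −864M, deposits −864M.
Totals: Δreserves = −670M, Δdeposits = −670M.
Δrequired reserves = 6% × −670M = −40.2M.
Δexcess reserves = Δreserves − Δrequired = −670M − (−40.2M) = -629.8 million.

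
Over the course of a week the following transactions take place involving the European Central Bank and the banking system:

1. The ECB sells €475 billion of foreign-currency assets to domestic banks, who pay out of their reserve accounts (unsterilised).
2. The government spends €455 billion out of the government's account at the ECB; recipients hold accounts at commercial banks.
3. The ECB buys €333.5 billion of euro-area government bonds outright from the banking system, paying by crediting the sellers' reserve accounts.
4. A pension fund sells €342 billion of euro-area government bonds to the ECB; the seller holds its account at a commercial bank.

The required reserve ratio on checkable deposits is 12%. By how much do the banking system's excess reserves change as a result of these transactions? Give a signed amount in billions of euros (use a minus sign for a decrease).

+€559.86 billion

FX sale €475 billion: reserves −€475B, deposits 0.
Government spending €455 billion: reserves +€455B, deposits +€455B.
OMO purchase (from banks) €333.5 billion: reserves +€333.5B, deposits 0.
Asset purchase (from non-banks) €342 billion: reserves +€342B, deposits +€342B.
Totals: Δreserves = +€655.5B, Δdeposits = +€797B.
Δrequired reserves = 12% × +€797B = +€95.64B.
Δexcess reserves = Δreserves − Δrequired = +€655.5B − (+€95.64B) = +€559.86 billion.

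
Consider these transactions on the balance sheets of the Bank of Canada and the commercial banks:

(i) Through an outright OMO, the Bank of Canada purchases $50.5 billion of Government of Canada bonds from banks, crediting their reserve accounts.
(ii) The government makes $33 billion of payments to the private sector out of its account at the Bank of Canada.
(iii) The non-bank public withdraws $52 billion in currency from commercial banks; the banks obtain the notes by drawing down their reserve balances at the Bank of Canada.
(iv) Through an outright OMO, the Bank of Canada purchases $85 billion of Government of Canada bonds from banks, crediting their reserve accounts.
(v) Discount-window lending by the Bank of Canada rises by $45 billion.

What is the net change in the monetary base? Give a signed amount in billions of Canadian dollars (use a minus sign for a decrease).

Bank of Canada balance sheet:
  Assets:      Securities +$135.5B, Loans to banks +$45B
  Liabilities: Bank reserves +$161.5B, Currency in circulation +$52B, Government deposits −$33B
Monetary base = currency + reserves: +$52B + (+$161.5B) = +$213.5 billion.

+$213.5 billion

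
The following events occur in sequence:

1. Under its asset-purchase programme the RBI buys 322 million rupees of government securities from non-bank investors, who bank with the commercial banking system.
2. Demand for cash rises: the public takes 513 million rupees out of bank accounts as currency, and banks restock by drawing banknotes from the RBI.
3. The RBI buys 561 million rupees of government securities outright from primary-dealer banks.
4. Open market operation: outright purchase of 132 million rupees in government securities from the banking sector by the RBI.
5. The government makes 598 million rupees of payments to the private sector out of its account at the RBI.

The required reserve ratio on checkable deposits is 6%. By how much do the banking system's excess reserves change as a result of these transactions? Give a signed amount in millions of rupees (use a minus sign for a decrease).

Asset purchase (from non-banks) 322 million rupees: reserves +322M, deposits +322M.
Currency withdrawal 513 million rupees: reserves −513M, deposits −513M.
OMO purchase (from banks) 561 million rupees: reserves +561M, deposits 0.
OMO purchase (from banks) 132 million rupees: reserves +132M, deposits 0.
Government spending 598 million rupees: reserves +598M, deposits +598M.
Totals: Δreserves = +1100M, Δdeposits = +407M.
Δrequired reserves = 6% × +407M = +24.42M.
Δexcess reserves = Δreserves − Δrequired = +1100M − (+24.42M) = +1075.58 million.

+1075.58 million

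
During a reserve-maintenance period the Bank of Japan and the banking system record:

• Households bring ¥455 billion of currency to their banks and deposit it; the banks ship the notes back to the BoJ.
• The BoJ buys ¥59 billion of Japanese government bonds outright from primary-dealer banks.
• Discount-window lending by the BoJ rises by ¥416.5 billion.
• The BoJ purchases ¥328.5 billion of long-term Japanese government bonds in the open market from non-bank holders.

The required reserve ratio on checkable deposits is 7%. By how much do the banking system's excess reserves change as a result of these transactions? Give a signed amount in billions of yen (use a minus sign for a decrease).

Currency deposit ¥455 billion: reserves +¥455B, deposits +¥455B.
OMO purchase (from banks) ¥59 billion: reserves +¥59B, deposits 0.
Discount-window loan ¥416.5 billion: reserves +¥416.5B, deposits 0.
Asset purchase (from non-banks) ¥328.5 billion: reserves +¥328.5B, deposits +¥328.5B.
Totals: Δreserves = +¥1259B, Δdeposits = +¥783.5B.
Δrequired reserves = 7% × +¥783.5B = +¥54.845B.
Δexcess reserves = Δreserves − Δrequired = +¥1259B − (+¥54.845B) = +¥1204.155 billion.

+¥1204.155 billion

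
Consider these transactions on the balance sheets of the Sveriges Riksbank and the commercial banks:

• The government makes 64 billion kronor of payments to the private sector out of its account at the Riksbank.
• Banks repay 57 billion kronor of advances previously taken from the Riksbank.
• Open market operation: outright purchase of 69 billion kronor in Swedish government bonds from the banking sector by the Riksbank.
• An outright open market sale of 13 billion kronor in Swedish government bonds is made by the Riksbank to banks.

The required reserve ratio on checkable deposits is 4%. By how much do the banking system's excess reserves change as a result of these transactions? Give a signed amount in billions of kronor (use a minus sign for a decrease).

+60.44 billion

Government spending 64 billion kronor: reserves +64B, deposits +64B.
Discount-window repayment 57 billion kronor: reserves −57B, deposits 0.
OMO purchase (from banks) 69 billion kronor: reserves +69B, deposits 0.
OMO sale (to banks) 13 billion kronor: reserves −13B, deposits 0.
Totals: Δreserves = +63B, Δdeposits = +64B.
Δrequired reserves = 4% × +64B = +2.56B.
Δexcess reserves = Δreserves − Δrequired = +63B − (+2.56B) = +60.44 billion.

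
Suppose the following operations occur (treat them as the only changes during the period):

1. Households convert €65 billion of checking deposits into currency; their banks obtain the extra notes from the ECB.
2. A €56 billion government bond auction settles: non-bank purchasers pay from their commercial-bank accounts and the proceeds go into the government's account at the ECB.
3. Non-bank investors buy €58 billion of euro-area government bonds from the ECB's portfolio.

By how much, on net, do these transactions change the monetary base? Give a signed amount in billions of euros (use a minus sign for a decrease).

-€114 billion

ECB balance sheet:
  Assets:      Securities −€58B
  Liabilities: Bank reserves −€179B, Currency in circulation +€65B, Government deposits +€56B
Commercial banking system:
  Assets:      Reserves at CB −€179B
  Liabilities: Checkable deposits −€179B
Monetary base = currency + reserves: +€65B + (−€179B) = -€114 billion.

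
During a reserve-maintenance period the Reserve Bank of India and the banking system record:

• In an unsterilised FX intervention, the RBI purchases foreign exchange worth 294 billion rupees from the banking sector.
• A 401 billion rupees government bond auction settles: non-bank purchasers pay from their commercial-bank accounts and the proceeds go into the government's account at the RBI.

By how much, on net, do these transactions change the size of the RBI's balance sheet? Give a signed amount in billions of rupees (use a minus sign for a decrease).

RBI balance sheet:
  Assets:      Foreign assets +294B
  Liabilities: Bank reserves −107B, Government deposits +401B
Change in total RBI assets = +294 billion.

+294 billion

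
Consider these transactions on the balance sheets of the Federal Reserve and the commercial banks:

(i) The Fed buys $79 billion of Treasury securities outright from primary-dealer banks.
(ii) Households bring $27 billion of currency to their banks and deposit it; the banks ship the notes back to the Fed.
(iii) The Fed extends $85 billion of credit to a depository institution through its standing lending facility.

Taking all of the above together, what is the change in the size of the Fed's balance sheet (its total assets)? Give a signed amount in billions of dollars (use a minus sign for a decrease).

Fed balance sheet:
  Assets:      Securities +$79B, Loans to banks +$85B
  Liabilities: Bank reserves +$191B, Currency in circulation −$27B
Commercial banking system:
  Assets:      Reserves at CB +$191B, Securities −$79B
  Liabilities: Checkable deposits +$27B, Borrowings from CB +$85B
Change in total Fed assets = +$164 billion.

+$164 billion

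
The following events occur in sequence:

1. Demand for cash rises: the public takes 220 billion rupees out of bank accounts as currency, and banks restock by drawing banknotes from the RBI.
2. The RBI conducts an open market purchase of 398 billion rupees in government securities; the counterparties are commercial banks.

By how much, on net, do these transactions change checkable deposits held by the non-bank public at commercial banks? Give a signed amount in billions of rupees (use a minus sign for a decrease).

RBI balance sheet:
  Assets:      Securities +398B
  Liabilities: Bank reserves +178B, Currency in circulation +220B
Commercial banking system:
  Assets:      Reserves at CB +178B, Securities −398B
  Liabilities: Checkable deposits −220B
So the change in checkable deposits held by the non-bank public at commercial banks is -220 billion.

-220 billion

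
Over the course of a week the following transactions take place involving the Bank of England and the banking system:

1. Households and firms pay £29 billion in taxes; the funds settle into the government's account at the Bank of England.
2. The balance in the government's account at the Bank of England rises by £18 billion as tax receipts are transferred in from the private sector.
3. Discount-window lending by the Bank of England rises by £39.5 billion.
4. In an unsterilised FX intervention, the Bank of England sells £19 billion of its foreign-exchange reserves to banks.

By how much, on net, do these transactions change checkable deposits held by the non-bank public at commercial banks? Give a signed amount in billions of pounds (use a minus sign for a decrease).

Bank of England balance sheet:
  Assets:      Loans to banks +£39.5B, Foreign assets −£19B
  Liabilities: Bank reserves −£26.5B, Government deposits +£47B
Commercial banking system:
  Assets:      Reserves at CB −£26.5B, Foreign assets +£19B
  Liabilities: Checkable deposits −£47B, Borrowings from CB +£39.5B
So the change in checkable deposits held by the non-bank public at commercial banks is -£47 billion.

-£47 billion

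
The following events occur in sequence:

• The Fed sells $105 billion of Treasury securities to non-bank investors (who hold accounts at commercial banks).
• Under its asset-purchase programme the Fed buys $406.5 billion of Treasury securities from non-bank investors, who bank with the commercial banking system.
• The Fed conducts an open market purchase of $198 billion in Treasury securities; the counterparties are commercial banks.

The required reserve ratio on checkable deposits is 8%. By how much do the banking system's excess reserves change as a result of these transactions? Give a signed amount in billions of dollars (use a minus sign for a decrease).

+$475.38 billion

Asset sale (to non-banks) $105 billion: reserves −$105B, deposits −$105B.
Asset purchase (from non-banks) $406.5 billion: reserves +$406.5B, deposits +$406.5B.
OMO purchase (from banks) $198 billion: reserves +$198B, deposits 0.
Totals: Δreserves = +$499.5B, Δdeposits = +$301.5B.
Δrequired reserves = 8% × +$301.5B = +$24.12B.
Δexcess reserves = Δreserves − Δrequired = +$499.5B − (+$24.12B) = +$475.38 billion.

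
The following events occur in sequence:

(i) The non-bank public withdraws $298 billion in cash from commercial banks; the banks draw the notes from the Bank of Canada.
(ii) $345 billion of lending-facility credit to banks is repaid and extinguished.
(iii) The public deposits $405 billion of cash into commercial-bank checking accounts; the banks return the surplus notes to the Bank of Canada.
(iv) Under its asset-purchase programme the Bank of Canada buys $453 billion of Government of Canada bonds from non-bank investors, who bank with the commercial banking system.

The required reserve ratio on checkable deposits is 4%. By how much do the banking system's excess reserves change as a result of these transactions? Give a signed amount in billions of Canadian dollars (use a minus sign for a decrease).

Currency withdrawal $298 billion: reserves −$298B, deposits −$298B.
Discount-window repayment $345 billion: reserves −$345B, deposits 0.
Currency deposit $405 billion: reserves +$405B, deposits +$405B.
Asset purchase (from non-banks) $453 billion: reserves +$453B, deposits +$453B.
Totals: Δreserves = +$215B, Δdeposits = +$560B.
Δrequired reserves = 4% × +$560B = +$22.4B.
Δexcess reserves = Δreserves − Δrequired = +$215B − (+$22.4B) = +$192.6 billion.

+$192.6 billion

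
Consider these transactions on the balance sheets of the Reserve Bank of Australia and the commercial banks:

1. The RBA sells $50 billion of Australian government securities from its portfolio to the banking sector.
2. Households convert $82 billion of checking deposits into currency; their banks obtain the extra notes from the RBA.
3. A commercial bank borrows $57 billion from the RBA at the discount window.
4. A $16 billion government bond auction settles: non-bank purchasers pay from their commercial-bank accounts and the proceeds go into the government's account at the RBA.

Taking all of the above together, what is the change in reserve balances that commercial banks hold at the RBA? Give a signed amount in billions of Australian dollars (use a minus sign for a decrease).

-$91 billion

RBA balance sheet:
  Assets:      Securities −$50B, Loans to banks +$57B
  Liabilities: Bank reserves −$91B, Currency in circulation +$82B, Government deposits +$16B
Commercial banking system:
  Assets:      Reserves at CB −$91B, Securities +$50B
  Liabilities: Checkable deposits −$98B, Borrowings from CB +$57B
So the change in reserve balances that commercial banks hold at the RBA is -$91 billion.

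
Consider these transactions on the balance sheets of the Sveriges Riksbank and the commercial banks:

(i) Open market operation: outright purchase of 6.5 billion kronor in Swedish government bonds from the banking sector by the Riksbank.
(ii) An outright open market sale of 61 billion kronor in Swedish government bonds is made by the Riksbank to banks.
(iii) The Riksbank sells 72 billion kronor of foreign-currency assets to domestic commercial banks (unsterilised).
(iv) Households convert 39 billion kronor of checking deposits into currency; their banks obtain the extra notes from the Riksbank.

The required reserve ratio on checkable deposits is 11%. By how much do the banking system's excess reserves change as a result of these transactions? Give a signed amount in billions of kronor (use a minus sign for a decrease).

OMO purchase (from banks) 6.5 billion kronor: reserves +6.5B, deposits 0.
OMO sale (to banks) 61 billion kronor: reserves −61B, deposits 0.
FX sale 72 billion kronor: reserves −72B, deposits 0.
Currency withdrawal 39 billion kronor: reserves −39B, deposits −39B.
Totals: Δreserves = −165.5B, Δdeposits = −39B.
Δrequired reserves = 11% × −39B = −4.29B.
Δexcess reserves = Δreserves − Δrequired = −165.5B − (−4.29B) = -161.21 billion.

-161.21 billion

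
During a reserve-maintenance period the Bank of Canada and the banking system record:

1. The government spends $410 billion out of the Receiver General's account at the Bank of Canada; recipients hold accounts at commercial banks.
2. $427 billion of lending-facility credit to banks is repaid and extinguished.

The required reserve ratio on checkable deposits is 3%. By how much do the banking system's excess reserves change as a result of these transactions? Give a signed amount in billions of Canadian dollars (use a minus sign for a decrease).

Government spending $410 billion: reserves +$410B, deposits +$410B.
Discount-window repayment $427 billion: reserves −$427B, deposits 0.
Totals: Δreserves = −$17B, Δdeposits = +$410B.
Δrequired reserves = 3% × +$410B = +$12.3B.
Δexcess reserves = Δreserves − Δrequired = −$17B − (+$12.3B) = -$29.3 billion.

-$29.3 billion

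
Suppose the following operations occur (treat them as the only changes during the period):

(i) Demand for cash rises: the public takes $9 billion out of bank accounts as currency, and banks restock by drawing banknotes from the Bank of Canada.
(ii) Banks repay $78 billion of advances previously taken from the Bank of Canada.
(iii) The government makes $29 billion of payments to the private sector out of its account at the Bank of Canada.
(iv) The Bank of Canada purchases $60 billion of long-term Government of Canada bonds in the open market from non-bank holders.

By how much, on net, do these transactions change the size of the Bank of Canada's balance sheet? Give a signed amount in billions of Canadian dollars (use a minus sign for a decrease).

Bank of Canada balance sheet:
  Assets:      Securities +$60B, Loans to banks −$78B
  Liabilities: Bank reserves +$2B, Currency in circulation +$9B, Government deposits −$29B
Change in total Bank of Canada assets = -$18 billion.

-$18 billion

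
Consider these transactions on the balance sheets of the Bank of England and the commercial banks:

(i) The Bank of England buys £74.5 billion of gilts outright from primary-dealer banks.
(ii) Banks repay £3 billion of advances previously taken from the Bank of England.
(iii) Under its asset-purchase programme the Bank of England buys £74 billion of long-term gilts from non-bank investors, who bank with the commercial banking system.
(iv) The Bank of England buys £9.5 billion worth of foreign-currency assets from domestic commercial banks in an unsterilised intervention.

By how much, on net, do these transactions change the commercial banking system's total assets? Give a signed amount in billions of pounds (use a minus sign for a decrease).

OMO purchase (from banks) £74.5 billion: just an asset swap on bank balance sheets → 0.
Discount-window repayment £3 billion: bank balance sheets shrink → −£3B.
Asset purchase (from non-banks) £74 billion: bank balance sheets expand → +£74B.
FX purchase £9.5 billion: just an asset swap on bank balance sheets → 0.
Net: 0 − 3 + 74 + 0 = +£71 billion.

+£71 billion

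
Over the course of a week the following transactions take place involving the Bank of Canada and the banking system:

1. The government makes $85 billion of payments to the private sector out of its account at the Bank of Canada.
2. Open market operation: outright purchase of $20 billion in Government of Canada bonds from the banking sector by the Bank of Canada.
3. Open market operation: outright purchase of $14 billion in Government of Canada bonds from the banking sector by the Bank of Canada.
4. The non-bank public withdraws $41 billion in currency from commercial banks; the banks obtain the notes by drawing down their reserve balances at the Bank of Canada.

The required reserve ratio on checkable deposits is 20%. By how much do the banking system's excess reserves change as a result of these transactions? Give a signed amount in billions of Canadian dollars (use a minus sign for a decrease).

Government spending $85 billion: reserves +$85B, deposits +$85B.
OMO purchase (from banks) $20 billion: reserves +$20B, deposits 0.
OMO purchase (from banks) $14 billion: reserves +$14B, deposits 0.
Currency withdrawal $41 billion: reserves −$41B, deposits −$41B.
Totals: Δreserves = +$78B, Δdeposits = +$44B.
Δrequired reserves = 20% × +$44B = +$8.8B.
Δexcess reserves = Δreserves − Δrequired = +$78B − (+$8.8B) = +$69.2 billion.

+$69.2 billion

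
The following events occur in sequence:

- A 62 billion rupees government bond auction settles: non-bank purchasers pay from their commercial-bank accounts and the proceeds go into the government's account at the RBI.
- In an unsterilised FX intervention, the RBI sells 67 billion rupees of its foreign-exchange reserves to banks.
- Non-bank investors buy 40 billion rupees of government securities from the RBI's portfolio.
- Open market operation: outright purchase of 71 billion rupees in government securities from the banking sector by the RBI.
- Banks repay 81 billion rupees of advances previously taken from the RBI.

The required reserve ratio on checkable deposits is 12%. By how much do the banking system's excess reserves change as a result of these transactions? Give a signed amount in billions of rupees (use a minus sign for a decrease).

-166.76 billion

Government account inflow 62 billion rupees: reserves −62B, deposits −62B.
FX sale 67 billion rupees: reserves −67B, deposits 0.
Asset sale (to non-banks) 40 billion rupees: reserves −40B, deposits −40B.
OMO purchase (from banks) 71 billion rupees: reserves +71B, deposits 0.
Discount-window repayment 81 billion rupees: reserves −81B, deposits 0.
Totals: Δreserves = −179B, Δdeposits = −102B.
Δrequired reserves = 12% × −102B = −12.24B.
Δexcess reserves = Δreserves − Δrequired = −179B − (−12.24B) = -166.76 billion.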